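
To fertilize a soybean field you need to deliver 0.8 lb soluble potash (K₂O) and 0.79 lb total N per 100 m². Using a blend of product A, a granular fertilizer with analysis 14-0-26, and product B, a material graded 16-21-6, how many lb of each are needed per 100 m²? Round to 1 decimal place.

Let a = lb of product A, b = lb of product B (per 100 m²).
K₂O: 0.26·a + 0.06·b = 0.8
N: 0.14·a + 0.16·b = 0.79
Eliminate a: (row1) − 0.26/0.14·(row2) → -0.237143·b = -0.667143, so b = 2.81325.
Back-substitute: a = (0.8 − 0.06·2.81325) / 0.26 = 2.42771.

2.4 lb product A, 2.8 lb product B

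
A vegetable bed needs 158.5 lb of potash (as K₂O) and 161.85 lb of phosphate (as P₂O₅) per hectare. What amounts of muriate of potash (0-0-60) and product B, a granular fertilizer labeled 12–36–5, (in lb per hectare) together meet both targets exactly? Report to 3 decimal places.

Let a = lb of muriate of potash, b = lb of product B (per hectare).
K₂O: 0.6·a + 0.05·b = 158.5
P₂O₅: 0·a + 0.36·b = 161.85
Solving simultaneously: a = 226.7014, b = 449.5833.

226.701 lb muriate of potash, 449.583 lb product B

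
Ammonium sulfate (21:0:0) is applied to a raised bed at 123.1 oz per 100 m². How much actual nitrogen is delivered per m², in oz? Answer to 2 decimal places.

nitrogen per 100 m² = 123.1 × 21% = 25.851 oz.
Convert to per m²: 25.851 × 0.01 = 0.25851 oz.

0.26 oz N per sq m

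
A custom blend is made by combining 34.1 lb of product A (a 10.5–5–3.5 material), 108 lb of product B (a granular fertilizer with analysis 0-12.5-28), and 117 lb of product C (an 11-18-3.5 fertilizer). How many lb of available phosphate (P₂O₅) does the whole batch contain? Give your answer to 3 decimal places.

36.265 lb P₂O₅

P₂O₅ mass = 5%×34.1 + 12.5%×108 + 18%×117 = 36.265 lb.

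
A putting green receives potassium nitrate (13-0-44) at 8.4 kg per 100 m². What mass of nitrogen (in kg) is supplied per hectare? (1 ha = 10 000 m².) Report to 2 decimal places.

nitrogen per 100 m² = 8.4 × 13% = 1.092 kg.
Convert to per hectare: 1.092 × 100 = 109.2 kg.

109.20 kg N per hectare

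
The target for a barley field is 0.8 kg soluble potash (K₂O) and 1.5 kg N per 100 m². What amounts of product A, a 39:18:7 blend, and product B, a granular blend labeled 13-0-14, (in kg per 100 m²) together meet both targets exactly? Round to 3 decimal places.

2.330 kg product A, 4.549 kg product B

With a, b = kg per 100 m² of product A and product B:
K₂O: 0.07·a + 0.14·b = 0.8
N: 0.39·a + 0.13·b = 1.5
Solving simultaneously: a = 2.32967, b = 4.54945.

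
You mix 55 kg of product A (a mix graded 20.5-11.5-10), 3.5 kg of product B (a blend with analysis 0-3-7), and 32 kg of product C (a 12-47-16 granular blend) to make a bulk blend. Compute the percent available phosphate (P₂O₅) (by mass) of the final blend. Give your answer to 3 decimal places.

23.724% P₂O₅

Total mass = 55 + 3.5 + 32 = 90.5 kg.
P₂O₅ mass = 11.5%×55 + 3%×3.5 + 47%×32 = 21.47 kg.
% P₂O₅ = 21.47 / 90.5 = 23.7238%.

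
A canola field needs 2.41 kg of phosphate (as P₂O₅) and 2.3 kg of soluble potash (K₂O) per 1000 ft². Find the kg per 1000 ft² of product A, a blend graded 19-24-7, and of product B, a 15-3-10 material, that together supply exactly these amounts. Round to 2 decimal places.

With a, b = kg per 1000 ft² of product A and product B:
P₂O₅: 0.24·a + 0.03·b = 2.41
K₂O: 0.07·a + 0.1·b = 2.3
Solving simultaneously: a = 7.85388, b = 17.5023.

7.85 kg product A, 17.50 kg product B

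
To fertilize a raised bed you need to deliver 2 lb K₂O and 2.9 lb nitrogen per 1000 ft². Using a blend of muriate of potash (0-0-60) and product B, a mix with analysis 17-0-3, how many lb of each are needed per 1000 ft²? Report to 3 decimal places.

With a, b = lb per 1000 ft² of muriate of potash and product B:
K₂O: 0.6·a + 0.03·b = 2
N: 0·a + 0.17·b = 2.9
Solving simultaneously: a = 2.48039, b = 17.0588.

2.480 lb muriate of potash, 17.059 lb product B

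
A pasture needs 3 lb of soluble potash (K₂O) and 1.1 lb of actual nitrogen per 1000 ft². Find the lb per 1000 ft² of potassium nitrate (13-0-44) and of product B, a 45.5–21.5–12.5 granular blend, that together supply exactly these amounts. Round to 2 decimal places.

Let a = lb of potassium nitrate, b = lb of product B (per 1000 ft²).
K₂O: 0.44·a + 0.125·b = 3
N: 0.13·a + 0.455·b = 1.1
Eliminate b: (row1) − 0.125/0.455·(row2) → 0.404286·a = 2.6978, so a = 6.67301.
Then b = (1.1 − 0.13·6.67301) / 0.455 = 0.511008.

6.67 lb potassium nitrate, 0.51 lb product B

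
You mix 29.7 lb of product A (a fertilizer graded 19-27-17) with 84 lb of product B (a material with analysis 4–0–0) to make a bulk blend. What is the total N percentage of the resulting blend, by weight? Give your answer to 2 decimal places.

7.92% N

Total mass = 29.7 + 84 = 113.7 lb.
N mass = 19%×29.7 + 4%×84 = 9.003 lb.
% N = 9.003 / 113.7 = 7.91821%.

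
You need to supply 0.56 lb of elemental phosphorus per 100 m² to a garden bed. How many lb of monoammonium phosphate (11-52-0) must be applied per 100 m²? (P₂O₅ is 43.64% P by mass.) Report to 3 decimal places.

2.468 lb of product per hundred sq m

As P₂O₅: 0.56 / 0.4364 = 1.28323 lb per 100 m².
Product per 100 m² = 1.28323 / 52% = 2.46774 lb.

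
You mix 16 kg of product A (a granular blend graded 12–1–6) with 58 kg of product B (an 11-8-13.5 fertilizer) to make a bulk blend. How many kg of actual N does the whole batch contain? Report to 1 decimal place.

N mass = 12%×16 + 11%×58 = 8.3 kg.

8.3 kg N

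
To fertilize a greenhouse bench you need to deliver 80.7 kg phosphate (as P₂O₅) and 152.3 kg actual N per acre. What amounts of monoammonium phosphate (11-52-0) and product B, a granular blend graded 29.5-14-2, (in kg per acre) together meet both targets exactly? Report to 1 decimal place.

With a, b = kg per acre of monoammonium phosphate and product B:
P₂O₅: 0.52·a + 0.14·b = 80.7
N: 0.11·a + 0.295·b = 152.3
Eliminate a: (row1) − 0.52/0.11·(row2) → -1.25455·b = -639.264, so b = 509.558.
Back-substitute: a = (80.7 − 0.14·509.558) / 0.52 = 18.0036.

18.0 kg monoammonium phosphate, 509.6 kg product B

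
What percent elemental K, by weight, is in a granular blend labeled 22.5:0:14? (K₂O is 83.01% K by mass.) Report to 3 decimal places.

%K = 14 × 0.8301 = 11.6214%.

11.621% K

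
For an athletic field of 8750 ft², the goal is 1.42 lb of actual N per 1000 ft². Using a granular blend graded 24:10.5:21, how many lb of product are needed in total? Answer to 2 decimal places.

Product per 1000 ft² = 1.42 / 24% = 5.91667 lb.
Total product = 5.91667 × 8750 / 1000 = 51.7708 lb.

51.77 lb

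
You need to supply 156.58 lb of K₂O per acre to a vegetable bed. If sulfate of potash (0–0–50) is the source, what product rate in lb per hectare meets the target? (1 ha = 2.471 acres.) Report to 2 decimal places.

Product per acre = 156.58 / 50% = 313.16 lb.
Convert to per hectare: 313.16 × 2.471 = 773.818 lb.

773.82 lb of product per hectare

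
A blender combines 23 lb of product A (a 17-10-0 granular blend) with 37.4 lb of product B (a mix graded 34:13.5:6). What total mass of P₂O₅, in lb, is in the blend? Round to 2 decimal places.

7.35 lb P₂O₅

P₂O₅ mass = 10%×23 + 13.5%×37.4 = 7.349 lb.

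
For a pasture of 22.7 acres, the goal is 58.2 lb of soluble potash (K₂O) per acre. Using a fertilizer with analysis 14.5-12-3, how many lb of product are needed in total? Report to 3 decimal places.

Product per acre = 58.2 / 3% = 1940 lb.
Total product = 1940 × 22.7 = 44038 lb.

44038.000 lb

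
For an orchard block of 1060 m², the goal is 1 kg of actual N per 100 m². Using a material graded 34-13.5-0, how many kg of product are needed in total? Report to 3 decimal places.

Product per 100 m² = 1 / 34% = 2.94118 kg.
Total product = 2.94118 × 1060 / 100 = 31.17647 kg.

31.176 kg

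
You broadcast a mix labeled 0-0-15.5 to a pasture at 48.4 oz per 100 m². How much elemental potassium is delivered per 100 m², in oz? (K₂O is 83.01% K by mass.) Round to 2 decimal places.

6.23 oz K per hundred sq m

K₂O per 100 m² = 48.4 × 15.5% = 7.502 oz.
Elemental K = 7.502 × 0.8301 = 6.22741 oz per 100 m².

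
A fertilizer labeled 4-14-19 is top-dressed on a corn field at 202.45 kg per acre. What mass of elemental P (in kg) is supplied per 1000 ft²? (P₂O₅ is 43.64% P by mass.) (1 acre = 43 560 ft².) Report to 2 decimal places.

0.28 kg P per thousand sq ft

P₂O₅ per acre = 202.45 × 14% = 28.343 kg.
Elemental P = 28.343 × 0.4364 = 12.3689 kg per acre.
Convert to per 1000 ft²: 12.3689 × 0.0229568 = 0.283951 kg.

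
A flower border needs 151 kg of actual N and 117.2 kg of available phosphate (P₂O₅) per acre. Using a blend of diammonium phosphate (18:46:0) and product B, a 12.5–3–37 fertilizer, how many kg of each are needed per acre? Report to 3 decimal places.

194.242 kg diammonium phosphate, 928.292 kg product B

Let a = kg of diammonium phosphate, b = kg of product B (per acre).
N: 0.18·a + 0.125·b = 151
P₂O₅: 0.46·a + 0.03·b = 117.2
Eliminate b: (row1) − 0.125/0.03·(row2) → -1.73667·a = -337.333, so a = 194.2418.
Then b = (117.2 − 0.46·194.2418) / 0.03 = 928.2917.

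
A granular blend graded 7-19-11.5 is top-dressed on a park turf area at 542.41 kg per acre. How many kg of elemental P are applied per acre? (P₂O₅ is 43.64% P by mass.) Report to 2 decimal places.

P₂O₅ per acre = 542.41 × 19% = 103.058 kg.
Elemental P = 103.058 × 0.4364 = 44.9745 kg per acre.

44.97 kg P per acre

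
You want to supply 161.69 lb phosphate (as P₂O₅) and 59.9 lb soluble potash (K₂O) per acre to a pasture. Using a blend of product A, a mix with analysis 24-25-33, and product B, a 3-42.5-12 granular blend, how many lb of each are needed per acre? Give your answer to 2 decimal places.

Per-acre balance (a = product A, b = product B):
P₂O₅: 0.25·a + 0.425·b = 161.69
K₂O: 0.33·a + 0.12·b = 59.9
Eliminate a: (row1) − 0.25/0.33·(row2) → 0.334091·b = 116.311, so b = 348.142.
Back-substitute: a = (161.69 − 0.425·348.142) / 0.25 = 54.9179.

54.92 lb product A, 348.14 lb product B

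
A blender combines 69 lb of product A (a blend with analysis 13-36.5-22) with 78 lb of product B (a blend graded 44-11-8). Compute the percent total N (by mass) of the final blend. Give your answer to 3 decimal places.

29.449% N

Total mass = 69 + 78 = 147 lb.
N mass = 13%×69 + 44%×78 = 43.29 lb.
% N = 43.29 / 147 = 29.44898%.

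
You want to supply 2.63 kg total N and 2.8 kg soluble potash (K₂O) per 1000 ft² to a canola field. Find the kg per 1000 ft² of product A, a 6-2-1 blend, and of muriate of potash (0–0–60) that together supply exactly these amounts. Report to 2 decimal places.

43.83 kg product A, 3.94 kg muriate of potash

Per-1000 ft² balance (a = product A, b = muriate of potash):
N: 0.06·a + 0·b = 2.63
K₂O: 0.01·a + 0.6·b = 2.8
Solving simultaneously: a = 43.8333, b = 3.93611.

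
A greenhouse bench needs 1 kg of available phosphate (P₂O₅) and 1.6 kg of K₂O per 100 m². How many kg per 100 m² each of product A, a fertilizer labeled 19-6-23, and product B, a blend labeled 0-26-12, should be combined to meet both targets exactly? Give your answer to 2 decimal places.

Let a = kg of product A, b = kg of product B (per 100 m²).
P₂O₅: 0.06·a + 0.26·b = 1
K₂O: 0.23·a + 0.12·b = 1.6
From row1: a = (1 − 0.26·b) / 0.06.
Into row2: 0.23·(1 − 0.26·b)/0.06 + 0.12·b = 1.6 → b = 2.54753, a = 5.62738.

5.63 kg product A, 2.55 kg product B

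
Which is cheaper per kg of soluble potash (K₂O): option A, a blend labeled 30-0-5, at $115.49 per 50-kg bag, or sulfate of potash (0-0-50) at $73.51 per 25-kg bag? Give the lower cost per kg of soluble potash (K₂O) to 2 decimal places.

option A: K₂O per bag = 50 × 5% = 2.5 kg; cost = 115.49 / 2.5 = $46.1960/kg K₂O.
sulfate of potash: K₂O per bag = 25 × 50% = 12.5 kg; cost = 73.51 / 12.5 = $5.8808/kg K₂O.
sulfate of potash is cheaper.

$5.88 per kg K₂O (sulfate of potash)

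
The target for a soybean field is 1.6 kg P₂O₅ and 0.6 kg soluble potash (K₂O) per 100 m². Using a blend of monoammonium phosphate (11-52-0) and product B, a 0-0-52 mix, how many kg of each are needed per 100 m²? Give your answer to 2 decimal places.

3.08 kg monoammonium phosphate, 1.15 kg product B

Per-100 m² balance (a = monoammonium phosphate, b = product B):
P₂O₅: 0.52·a + 0·b = 1.6
K₂O: 0·a + 0.52·b = 0.6
Solving simultaneously: a = 3.07692, b = 1.15385.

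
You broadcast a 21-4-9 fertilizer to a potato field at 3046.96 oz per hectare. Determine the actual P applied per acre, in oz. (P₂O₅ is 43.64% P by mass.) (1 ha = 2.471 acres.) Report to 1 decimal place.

21.5 oz P per acre

P₂O₅ per hectare = 3046.96 × 4% = 121.878 oz.
Elemental P = 121.878 × 0.4364 = 53.1877 oz per hectare.
Convert to per acre: 53.1877 × 0.404694 = 21.5248 oz.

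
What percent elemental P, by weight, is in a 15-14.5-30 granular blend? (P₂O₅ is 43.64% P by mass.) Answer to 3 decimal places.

6.328% P

%P = 14.5 × 0.4364 = 6.3278%.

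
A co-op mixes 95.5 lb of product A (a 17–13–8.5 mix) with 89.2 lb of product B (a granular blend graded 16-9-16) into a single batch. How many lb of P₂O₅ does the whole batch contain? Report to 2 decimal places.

P₂O₅ mass = 13%×95.5 + 9%×89.2 = 20.443 lb.

20.44 lb P₂O₅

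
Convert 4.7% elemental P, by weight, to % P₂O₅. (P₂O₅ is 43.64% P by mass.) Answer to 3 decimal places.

%P₂O₅ = 4.7 / 0.4364 = 10.7699%.

10.770% P₂O₅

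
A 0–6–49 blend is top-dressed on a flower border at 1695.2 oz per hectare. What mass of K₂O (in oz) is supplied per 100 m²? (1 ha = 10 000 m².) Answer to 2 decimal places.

8.31 oz K₂O per hundred sq m

K₂O per hectare = 1695.2 × 49% = 830.648 oz.
Convert to per 100 m²: 830.648 × 0.01 = 8.30648 oz.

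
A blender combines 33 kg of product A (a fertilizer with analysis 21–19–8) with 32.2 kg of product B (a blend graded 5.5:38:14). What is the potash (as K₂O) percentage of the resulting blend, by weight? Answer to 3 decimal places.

10.963% K₂O

Total mass = 33 + 32.2 = 65.2 kg.
K₂O mass = 8%×33 + 14%×32.2 = 7.148 kg.
% K₂O = 7.148 / 65.2 = 10.9632%.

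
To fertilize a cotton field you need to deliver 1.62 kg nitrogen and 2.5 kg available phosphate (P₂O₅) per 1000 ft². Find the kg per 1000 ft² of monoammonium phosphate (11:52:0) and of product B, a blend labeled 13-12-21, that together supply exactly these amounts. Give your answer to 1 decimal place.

With a, b = kg per 1000 ft² of monoammonium phosphate and product B:
N: 0.11·a + 0.13·b = 1.62
P₂O₅: 0.52·a + 0.12·b = 2.5
Eliminate b: (row1) − 0.13/0.12·(row2) → -0.453333·a = -1.08833, so a = 2.40074.
Then b = (2.5 − 0.52·2.40074) / 0.12 = 10.4301.

2.4 kg monoammonium phosphate, 10.4 kg product B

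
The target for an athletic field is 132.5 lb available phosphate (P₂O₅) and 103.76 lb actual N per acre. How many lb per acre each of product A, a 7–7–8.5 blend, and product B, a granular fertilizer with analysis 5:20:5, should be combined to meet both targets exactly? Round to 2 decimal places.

1345.43 lb product A, 191.60 lb product B

Per-acre balance (a = product A, b = product B):
P₂O₅: 0.07·a + 0.2·b = 132.5
N: 0.07·a + 0.05·b = 103.76
From row1: a = (132.5 − 0.2·b) / 0.07.
Into row2: 0.07·(132.5 − 0.2·b)/0.07 + 0.05·b = 103.76 → b = 191.6, a = 1345.429.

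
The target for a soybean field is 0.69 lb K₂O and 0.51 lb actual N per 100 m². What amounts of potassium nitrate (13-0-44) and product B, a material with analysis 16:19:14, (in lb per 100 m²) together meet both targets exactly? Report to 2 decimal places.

Per-100 m² balance (a = potassium nitrate, b = product B):
K₂O: 0.44·a + 0.14·b = 0.69
N: 0.13·a + 0.16·b = 0.51
Solving simultaneously: a = 0.747126, b = 2.58046.

0.75 lb potassium nitrate, 2.58 lb product B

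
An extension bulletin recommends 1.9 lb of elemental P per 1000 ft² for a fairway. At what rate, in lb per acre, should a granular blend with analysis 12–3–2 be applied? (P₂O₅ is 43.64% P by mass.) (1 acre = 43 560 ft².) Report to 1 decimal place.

6321.7 lb of product per acre

As P₂O₅: 1.9 / 0.4364 = 4.3538 lb per 1000 ft².
Product per 1000 ft² = 4.3538 / 3% = 145.127 lb.
Convert to per acre: 145.127 × 43.56 = 6321.72 lb.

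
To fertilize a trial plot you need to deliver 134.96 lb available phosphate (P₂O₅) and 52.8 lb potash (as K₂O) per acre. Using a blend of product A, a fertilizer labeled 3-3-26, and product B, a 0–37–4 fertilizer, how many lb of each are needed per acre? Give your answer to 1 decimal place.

With a, b = lb per acre of product A and product B:
P₂O₅: 0.03·a + 0.37·b = 134.96
K₂O: 0.26·a + 0.04·b = 52.8
Eliminate b: (row1) − 0.37/0.04·(row2) → -2.375·a = -353.44, so a = 148.817.
Then b = (52.8 − 0.26·148.817) / 0.04 = 352.691.

148.8 lb product A, 352.7 lb product B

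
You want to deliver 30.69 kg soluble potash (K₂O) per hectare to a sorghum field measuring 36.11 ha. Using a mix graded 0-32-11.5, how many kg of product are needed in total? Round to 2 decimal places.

Product per hectare = 30.69 / 11.5% = 266.87 kg.
Total product = 266.87 × 36.11 = 9636.66 kg.

9636.66 kg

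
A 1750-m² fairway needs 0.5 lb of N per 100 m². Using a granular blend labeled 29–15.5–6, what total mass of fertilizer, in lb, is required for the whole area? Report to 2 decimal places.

Product per 100 m² = 0.5 / 29% = 1.72414 lb.
Total product = 1.72414 × 1750 / 100 = 30.1724 lb.

30.17 lb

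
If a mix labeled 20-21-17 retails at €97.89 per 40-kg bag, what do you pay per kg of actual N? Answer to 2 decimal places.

N in bag = 40 × 20% = 8 kg.
Cost per kg N = €97.89 / 8 = €12.2363.

€12.24 per kg N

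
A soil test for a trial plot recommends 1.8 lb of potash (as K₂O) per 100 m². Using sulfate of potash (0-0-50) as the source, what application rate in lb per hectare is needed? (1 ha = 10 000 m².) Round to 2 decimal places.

360.00 lb of product per hectare

Product per 100 m² = 1.8 / 50% = 3.6 lb.
Convert to per hectare: 3.6 × 100 = 360 lb.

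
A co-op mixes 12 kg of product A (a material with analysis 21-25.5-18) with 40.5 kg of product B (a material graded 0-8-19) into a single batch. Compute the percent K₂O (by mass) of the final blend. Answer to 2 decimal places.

18.77% K₂O

Total mass = 12 + 40.5 = 52.5 kg.
K₂O mass = 18%×12 + 19%×40.5 = 9.855 kg.
% K₂O = 9.855 / 52.5 = 18.7714%.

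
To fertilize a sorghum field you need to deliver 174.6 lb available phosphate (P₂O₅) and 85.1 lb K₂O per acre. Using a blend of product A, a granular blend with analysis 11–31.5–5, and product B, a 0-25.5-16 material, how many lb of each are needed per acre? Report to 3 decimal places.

Let a = lb of product A, b = lb of product B (per acre).
P₂O₅: 0.315·a + 0.255·b = 174.6
K₂O: 0.05·a + 0.16·b = 85.1
Eliminate b: (row1) − 0.255/0.16·(row2) → 0.235312·a = 38.9719, so a = 165.6175.
Then b = (85.1 − 0.05·165.6175) / 0.16 = 480.1195.

165.618 lb product A, 480.120 lb product B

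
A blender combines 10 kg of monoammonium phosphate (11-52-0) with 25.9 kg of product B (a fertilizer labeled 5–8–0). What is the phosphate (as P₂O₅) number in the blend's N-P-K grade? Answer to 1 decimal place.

Total mass = 10 + 25.9 = 35.9 kg.
P₂O₅ mass = 52%×10 + 8%×25.9 = 7.272 kg.
% P₂O₅ = 7.272 / 35.9 = 20.2563%.

20.3% P₂O₅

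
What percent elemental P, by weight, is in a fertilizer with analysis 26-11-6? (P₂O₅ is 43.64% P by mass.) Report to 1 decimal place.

4.8% P

%P = 11 × 0.4364 = 4.8004%.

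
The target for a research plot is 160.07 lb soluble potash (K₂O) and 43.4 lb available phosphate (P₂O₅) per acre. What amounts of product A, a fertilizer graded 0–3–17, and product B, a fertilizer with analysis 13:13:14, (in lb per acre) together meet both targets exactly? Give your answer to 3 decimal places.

823.078 lb product A, 143.905 lb product B

With a, b = lb per acre of product A and product B:
K₂O: 0.17·a + 0.14·b = 160.07
P₂O₅: 0.03·a + 0.13·b = 43.4
Eliminate a: (row1) − 0.17/0.03·(row2) → -0.596667·b = -85.8633, so b = 143.90503.
Back-substitute: a = (160.07 − 0.14·143.90503) / 0.17 = 823.0782.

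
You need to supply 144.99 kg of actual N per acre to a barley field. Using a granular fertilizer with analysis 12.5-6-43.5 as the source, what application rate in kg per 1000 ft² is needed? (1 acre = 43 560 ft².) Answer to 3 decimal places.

26.628 kg of product per thousand sq ft

Product per acre = 144.99 / 12.5% = 1159.92 kg.
Convert to per 1000 ft²: 1159.92 × 0.0229568 = 26.6281 kg.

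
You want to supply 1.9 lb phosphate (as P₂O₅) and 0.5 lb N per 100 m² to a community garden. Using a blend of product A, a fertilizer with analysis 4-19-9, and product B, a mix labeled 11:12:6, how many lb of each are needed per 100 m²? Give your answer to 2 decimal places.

9.25 lb product A, 1.18 lb product B

Per-100 m² balance (a = product A, b = product B):
P₂O₅: 0.19·a + 0.12·b = 1.9
N: 0.04·a + 0.11·b = 0.5
Solving simultaneously: a = 9.25466, b = 1.18012.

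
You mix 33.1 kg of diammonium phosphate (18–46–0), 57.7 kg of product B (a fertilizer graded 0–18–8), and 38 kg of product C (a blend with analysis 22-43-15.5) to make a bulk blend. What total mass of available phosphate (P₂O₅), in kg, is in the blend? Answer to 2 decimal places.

P₂O₅ mass = 46%×33.1 + 18%×57.7 + 43%×38 = 41.952 kg.

41.95 kg P₂O₅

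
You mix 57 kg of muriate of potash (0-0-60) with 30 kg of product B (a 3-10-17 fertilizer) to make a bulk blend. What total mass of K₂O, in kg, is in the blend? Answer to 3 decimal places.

39.300 kg K₂O

K₂O mass = 60%×57 + 17%×30 = 39.3 kg.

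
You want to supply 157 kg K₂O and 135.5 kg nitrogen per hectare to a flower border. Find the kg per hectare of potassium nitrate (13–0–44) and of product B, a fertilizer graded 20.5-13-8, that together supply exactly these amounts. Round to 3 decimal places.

267.481 kg potassium nitrate, 491.353 kg product B

Let a = kg of potassium nitrate, b = kg of product B (per hectare).
K₂O: 0.44·a + 0.08·b = 157
N: 0.13·a + 0.205·b = 135.5
From row1: a = (157 − 0.08·b) / 0.44.
Into row2: 0.13·(157 − 0.08·b)/0.44 + 0.205·b = 135.5 → b = 491.3534, a = 267.4812.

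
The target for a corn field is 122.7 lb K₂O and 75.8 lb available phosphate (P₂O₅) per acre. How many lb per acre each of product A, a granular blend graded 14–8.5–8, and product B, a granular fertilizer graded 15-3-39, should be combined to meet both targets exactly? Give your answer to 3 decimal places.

With a, b = lb per acre of product A and product B:
K₂O: 0.08·a + 0.39·b = 122.7
P₂O₅: 0.085·a + 0.03·b = 75.8
Eliminate b: (row1) − 0.39/0.03·(row2) → -1.025·a = -862.7, so a = 841.6585.
Then b = (75.8 − 0.085·841.6585) / 0.03 = 141.96748.

841.659 lb product A, 141.967 lb product B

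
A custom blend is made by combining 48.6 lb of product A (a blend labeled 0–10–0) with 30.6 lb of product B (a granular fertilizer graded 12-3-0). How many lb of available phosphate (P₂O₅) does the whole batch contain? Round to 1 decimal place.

5.8 lb P₂O₅

P₂O₅ mass = 10%×48.6 + 3%×30.6 = 5.778 lb.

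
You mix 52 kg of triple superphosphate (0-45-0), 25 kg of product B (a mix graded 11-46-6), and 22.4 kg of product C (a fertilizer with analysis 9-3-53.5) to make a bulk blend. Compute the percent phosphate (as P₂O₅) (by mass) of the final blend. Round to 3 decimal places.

Total mass = 52 + 25 + 22.4 = 99.4 kg.
P₂O₅ mass = 45%×52 + 46%×25 + 3%×22.4 = 35.572 kg.
% P₂O₅ = 35.572 / 99.4 = 35.7867%.

35.787% P₂O₅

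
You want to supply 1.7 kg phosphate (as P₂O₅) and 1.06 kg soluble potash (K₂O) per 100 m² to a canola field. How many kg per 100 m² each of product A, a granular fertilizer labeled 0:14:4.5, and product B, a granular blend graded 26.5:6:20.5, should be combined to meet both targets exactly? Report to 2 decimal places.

With a, b = kg per 100 m² of product A and product B:
P₂O₅: 0.14·a + 0.06·b = 1.7
K₂O: 0.045·a + 0.205·b = 1.06
Eliminate b: (row1) − 0.06/0.205·(row2) → 0.126829·a = 1.38976, so a = 10.9577.
Then b = (1.06 − 0.045·10.9577) / 0.205 = 2.76538.

10.96 kg product A, 2.77 kg product B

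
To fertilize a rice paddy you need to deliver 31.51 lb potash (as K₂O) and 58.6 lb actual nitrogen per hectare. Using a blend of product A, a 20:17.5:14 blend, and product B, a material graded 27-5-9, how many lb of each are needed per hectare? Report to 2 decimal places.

Per-hectare balance (a = product A, b = product B):
K₂O: 0.14·a + 0.09·b = 31.51
N: 0.2·a + 0.27·b = 58.6
Solving simultaneously: a = 163.318, b = 96.0606.

163.32 lb product A, 96.06 lb product B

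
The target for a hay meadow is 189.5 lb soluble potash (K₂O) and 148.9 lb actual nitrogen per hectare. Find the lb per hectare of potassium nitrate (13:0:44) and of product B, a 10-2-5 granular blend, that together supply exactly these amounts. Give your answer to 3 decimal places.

306.800 lb potassium nitrate, 1090.160 lb product B

Per-hectare balance (a = potassium nitrate, b = product B):
K₂O: 0.44·a + 0.05·b = 189.5
N: 0.13·a + 0.1·b = 148.9
Eliminate a: (row1) − 0.44/0.13·(row2) → -0.288462·b = -314.469, so b = 1090.16.
Back-substitute: a = (189.5 − 0.05·1090.16) / 0.44 = 306.8.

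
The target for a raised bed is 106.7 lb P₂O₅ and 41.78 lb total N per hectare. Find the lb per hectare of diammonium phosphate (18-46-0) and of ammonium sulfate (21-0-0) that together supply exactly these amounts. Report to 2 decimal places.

With a, b = lb per hectare of diammonium phosphate and ammonium sulfate:
P₂O₅: 0.46·a + 0·b = 106.7
N: 0.18·a + 0.21·b = 41.78
From row1: a = (106.7 − 0·b) / 0.46.
Into row2: 0.18·(106.7 − 0·b)/0.46 + 0.21·b = 41.78 → b = 0.132505, a = 231.957.

231.96 lb diammonium phosphate, 0.13 lb ammonium sulfate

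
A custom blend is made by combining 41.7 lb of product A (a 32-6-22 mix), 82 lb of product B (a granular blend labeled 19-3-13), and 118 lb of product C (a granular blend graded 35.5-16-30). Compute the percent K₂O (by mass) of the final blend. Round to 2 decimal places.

Total mass = 41.7 + 82 + 118 = 241.7 lb.
K₂O mass = 22%×41.7 + 13%×82 + 30%×118 = 55.234 lb.
% K₂O = 55.234 / 241.7 = 22.8523%.

22.85% K₂O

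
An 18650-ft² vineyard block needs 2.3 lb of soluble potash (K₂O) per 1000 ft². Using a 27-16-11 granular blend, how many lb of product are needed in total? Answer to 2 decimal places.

389.95 lb

Product per 1000 ft² = 2.3 / 11% = 20.9091 lb.
Total product = 20.9091 × 18650 / 1000 = 389.9545 lb.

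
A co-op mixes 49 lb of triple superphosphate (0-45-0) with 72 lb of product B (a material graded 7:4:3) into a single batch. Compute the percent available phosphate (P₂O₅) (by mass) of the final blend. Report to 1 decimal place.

20.6% P₂O₅

Total mass = 49 + 72 = 121 lb.
P₂O₅ mass = 45%×49 + 4%×72 = 24.93 lb.
% P₂O₅ = 24.93 / 121 = 20.6033%.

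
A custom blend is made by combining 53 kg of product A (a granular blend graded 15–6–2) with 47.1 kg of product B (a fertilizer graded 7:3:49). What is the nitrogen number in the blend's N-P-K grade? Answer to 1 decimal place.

Total mass = 53 + 47.1 = 100.1 kg.
N mass = 15%×53 + 7%×47.1 = 11.247 kg.
% N = 11.247 / 100.1 = 11.2358%.

11.2% N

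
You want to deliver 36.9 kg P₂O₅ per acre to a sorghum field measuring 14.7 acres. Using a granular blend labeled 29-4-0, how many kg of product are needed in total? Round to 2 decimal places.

Product per acre = 36.9 / 4% = 922.5 kg.
Total product = 922.5 × 14.7 = 13560.75 kg.

13560.75 kg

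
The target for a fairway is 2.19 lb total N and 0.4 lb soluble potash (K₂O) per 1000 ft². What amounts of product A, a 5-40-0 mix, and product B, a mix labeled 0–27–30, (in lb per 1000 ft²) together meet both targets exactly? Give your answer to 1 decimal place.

Let a = lb of product A, b = lb of product B (per 1000 ft²).
N: 0.05·a + 0·b = 2.19
K₂O: 0·a + 0.3·b = 0.4
Solving simultaneously: a = 43.8, b = 1.33333.

43.8 lb product A, 1.3 lb product B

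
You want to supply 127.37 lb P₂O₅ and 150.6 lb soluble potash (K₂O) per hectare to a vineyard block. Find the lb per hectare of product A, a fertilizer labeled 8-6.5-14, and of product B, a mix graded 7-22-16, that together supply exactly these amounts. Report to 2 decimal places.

With a, b = lb per hectare of product A and product B:
P₂O₅: 0.065·a + 0.22·b = 127.37
K₂O: 0.14·a + 0.16·b = 150.6
From row1: a = (127.37 − 0.22·b) / 0.065.
Into row2: 0.14·(127.37 − 0.22·b)/0.065 + 0.16·b = 150.6 → b = 394.2549, a = 625.137.

625.14 lb product A, 394.25 lb product B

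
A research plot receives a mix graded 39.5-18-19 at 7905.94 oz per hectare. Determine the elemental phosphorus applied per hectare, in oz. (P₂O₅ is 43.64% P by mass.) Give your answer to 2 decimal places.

P₂O₅ per hectare = 7905.94 × 18% = 1423.07 oz.
Elemental P = 1423.07 × 0.4364 = 621.027 oz per hectare.

621.03 oz P per hectare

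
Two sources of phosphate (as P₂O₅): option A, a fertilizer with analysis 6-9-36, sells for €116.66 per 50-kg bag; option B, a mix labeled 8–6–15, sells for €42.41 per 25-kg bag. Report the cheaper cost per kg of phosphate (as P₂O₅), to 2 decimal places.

€25.92 per kg P₂O₅ (option A)

option A: P₂O₅ per bag = 50 × 9% = 4.5 kg; cost = 116.66 / 4.5 = €25.9244/kg P₂O₅.
option B: P₂O₅ per bag = 25 × 6% = 1.5 kg; cost = 42.41 / 1.5 = €28.2733/kg P₂O₅.
option A is cheaper.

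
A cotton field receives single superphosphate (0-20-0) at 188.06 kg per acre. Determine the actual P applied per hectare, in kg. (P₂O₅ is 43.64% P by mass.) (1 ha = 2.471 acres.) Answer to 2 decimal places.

P₂O₅ per acre = 188.06 × 20% = 37.612 kg.
Elemental P = 37.612 × 0.4364 = 16.4139 kg per acre.
Convert to per hectare: 16.4139 × 2.471 = 40.5587 kg.

40.56 kg P per hectare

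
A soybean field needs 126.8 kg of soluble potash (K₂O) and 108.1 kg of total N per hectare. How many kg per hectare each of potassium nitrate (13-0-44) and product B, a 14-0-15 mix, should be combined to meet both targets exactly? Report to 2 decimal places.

With a, b = kg per hectare of potassium nitrate and product B:
K₂O: 0.44·a + 0.15·b = 126.8
N: 0.13·a + 0.14·b = 108.1
Solving simultaneously: a = 36.5083, b = 738.242.

36.51 kg potassium nitrate, 738.24 kg product B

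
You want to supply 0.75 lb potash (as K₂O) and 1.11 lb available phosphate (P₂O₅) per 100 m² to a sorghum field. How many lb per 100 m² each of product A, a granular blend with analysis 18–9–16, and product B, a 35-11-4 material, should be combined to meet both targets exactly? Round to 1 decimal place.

Let a = lb of product A, b = lb of product B (per 100 m²).
K₂O: 0.16·a + 0.04·b = 0.75
P₂O₅: 0.09·a + 0.11·b = 1.11
Solving simultaneously: a = 2.72143, b = 7.86429.

2.7 lb product A, 7.9 lb product B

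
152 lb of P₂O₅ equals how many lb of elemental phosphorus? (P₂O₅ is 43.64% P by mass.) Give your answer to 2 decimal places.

P = 152 × 0.4364 = 66.3328 lb.

66.33 lb P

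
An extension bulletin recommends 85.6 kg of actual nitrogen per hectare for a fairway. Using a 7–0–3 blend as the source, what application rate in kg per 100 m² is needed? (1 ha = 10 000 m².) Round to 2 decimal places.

12.23 kg of product per hundred sq m

Product per hectare = 85.6 / 7% = 1222.86 kg.
Convert to per 100 m²: 1222.86 × 0.01 = 12.2286 kg.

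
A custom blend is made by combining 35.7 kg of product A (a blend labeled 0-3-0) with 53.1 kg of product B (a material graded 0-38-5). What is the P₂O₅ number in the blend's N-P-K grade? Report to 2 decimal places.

23.93% P₂O₅

Total mass = 35.7 + 53.1 = 88.8 kg.
P₂O₅ mass = 3%×35.7 + 38%×53.1 = 21.249 kg.
% P₂O₅ = 21.249 / 88.8 = 23.9291%.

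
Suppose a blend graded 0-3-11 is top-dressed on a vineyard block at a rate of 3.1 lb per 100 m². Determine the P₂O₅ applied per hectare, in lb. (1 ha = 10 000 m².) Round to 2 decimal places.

P₂O₅ per 100 m² = 3.1 × 3% = 0.093 lb.
Convert to per hectare: 0.093 × 100 = 9.3 lb.

9.30 lb P₂O₅ per hectare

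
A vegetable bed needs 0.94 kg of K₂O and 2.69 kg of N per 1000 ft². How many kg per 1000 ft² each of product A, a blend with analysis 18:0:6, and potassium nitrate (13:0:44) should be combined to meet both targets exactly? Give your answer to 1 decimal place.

Per-1000 ft² balance (a = product A, b = potassium nitrate):
K₂O: 0.06·a + 0.44·b = 0.94
N: 0.18·a + 0.13·b = 2.69
Solving simultaneously: a = 14.8655, b = 0.109244.

14.9 kg product A, 0.1 kg potassium nitrate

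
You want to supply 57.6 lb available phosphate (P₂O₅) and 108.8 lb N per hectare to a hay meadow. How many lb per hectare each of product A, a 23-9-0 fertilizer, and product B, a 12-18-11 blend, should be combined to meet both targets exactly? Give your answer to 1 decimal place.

Per-hectare balance (a = product A, b = product B):
P₂O₅: 0.09·a + 0.18·b = 57.6
N: 0.23·a + 0.12·b = 108.8
Solving simultaneously: a = 414.118, b = 112.941.

414.1 lb product A, 112.9 lb product B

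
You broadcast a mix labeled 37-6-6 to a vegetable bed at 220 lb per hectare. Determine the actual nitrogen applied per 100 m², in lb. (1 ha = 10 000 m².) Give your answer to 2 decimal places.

0.81 lb N per hundred sq m

nitrogen per hectare = 220 × 37% = 81.4 lb.
Convert to per 100 m²: 81.4 × 0.01 = 0.814 lb.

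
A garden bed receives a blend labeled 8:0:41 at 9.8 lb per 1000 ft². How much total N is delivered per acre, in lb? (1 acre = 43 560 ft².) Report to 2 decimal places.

34.15 lb N per acre

nitrogen per 1000 ft² = 9.8 × 8% = 0.784 lb.
Convert to per acre: 0.784 × 43.56 = 34.151 lb.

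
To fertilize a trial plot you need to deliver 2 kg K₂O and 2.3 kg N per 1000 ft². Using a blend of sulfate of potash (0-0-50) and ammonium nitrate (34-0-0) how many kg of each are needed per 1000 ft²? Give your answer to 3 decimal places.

4.000 kg sulfate of potash, 6.765 kg ammonium nitrate

Per-1000 ft² balance (a = sulfate of potash, b = ammonium nitrate):
K₂O: 0.5·a + 0·b = 2
N: 0·a + 0.34·b = 2.3
Solving simultaneously: a = 4, b = 6.76471.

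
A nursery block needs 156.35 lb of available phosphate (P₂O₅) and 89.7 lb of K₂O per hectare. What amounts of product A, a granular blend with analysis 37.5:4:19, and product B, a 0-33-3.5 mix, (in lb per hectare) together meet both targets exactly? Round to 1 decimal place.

With a, b = lb per hectare of product A and product B:
P₂O₅: 0.04·a + 0.33·b = 156.35
K₂O: 0.19·a + 0.035·b = 89.7
Eliminate b: (row1) − 0.33/0.035·(row2) → -1.75143·a = -689.393, so a = 393.617.
Then b = (89.7 − 0.19·393.617) / 0.035 = 426.077.

393.6 lb product A, 426.1 lb product B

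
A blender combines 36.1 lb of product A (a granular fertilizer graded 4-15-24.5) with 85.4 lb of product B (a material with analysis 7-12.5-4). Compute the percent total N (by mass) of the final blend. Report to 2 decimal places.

6.11% N

Total mass = 36.1 + 85.4 = 121.5 lb.
N mass = 4%×36.1 + 7%×85.4 = 7.422 lb.
% N = 7.422 / 121.5 = 6.10864%.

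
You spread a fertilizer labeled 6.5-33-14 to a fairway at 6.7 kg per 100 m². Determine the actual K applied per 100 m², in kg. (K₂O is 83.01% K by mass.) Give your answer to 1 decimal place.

0.8 kg K per hundred sq m

K₂O per 100 m² = 6.7 × 14% = 0.938 kg.
Elemental K = 0.938 × 0.8301 = 0.778634 kg per 100 m².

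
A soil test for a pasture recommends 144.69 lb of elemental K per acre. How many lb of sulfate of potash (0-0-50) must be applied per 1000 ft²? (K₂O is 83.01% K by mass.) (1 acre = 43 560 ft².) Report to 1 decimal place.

8.0 lb of product per thousand sq ft

As K₂O: 144.69 / 0.8301 = 174.304 lb per acre.
Product per acre = 174.304 / 50% = 348.609 lb.
Convert to per 1000 ft²: 348.609 × 0.0229568 = 8.00295 lb.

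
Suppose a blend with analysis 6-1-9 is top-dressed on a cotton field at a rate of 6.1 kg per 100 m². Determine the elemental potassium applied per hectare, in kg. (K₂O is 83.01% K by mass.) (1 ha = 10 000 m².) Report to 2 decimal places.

45.57 kg K per hectare

K₂O per 100 m² = 6.1 × 9% = 0.549 kg.
Elemental K = 0.549 × 0.8301 = 0.455725 kg per 100 m².
Convert to per hectare: 0.455725 × 100 = 45.5725 kg.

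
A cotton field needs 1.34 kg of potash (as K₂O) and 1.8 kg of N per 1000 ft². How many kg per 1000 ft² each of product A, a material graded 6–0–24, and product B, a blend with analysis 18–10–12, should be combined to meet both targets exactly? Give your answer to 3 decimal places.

0.700 kg product A, 9.767 kg product B

With a, b = kg per 1000 ft² of product A and product B:
K₂O: 0.24·a + 0.12·b = 1.34
N: 0.06·a + 0.18·b = 1.8
Solving simultaneously: a = 0.7, b = 9.76667.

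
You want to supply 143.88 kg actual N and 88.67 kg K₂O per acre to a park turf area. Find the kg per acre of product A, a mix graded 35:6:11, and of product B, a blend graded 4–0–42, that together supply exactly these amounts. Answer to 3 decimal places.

With a, b = kg per acre of product A and product B:
N: 0.35·a + 0.04·b = 143.88
K₂O: 0.11·a + 0.42·b = 88.67
Eliminate b: (row1) − 0.04/0.42·(row2) → 0.339524·a = 135.435, so a = 398.8976.
Then b = (88.67 − 0.11·398.8976) / 0.42 = 106.6459.

398.898 kg product A, 106.646 kg product B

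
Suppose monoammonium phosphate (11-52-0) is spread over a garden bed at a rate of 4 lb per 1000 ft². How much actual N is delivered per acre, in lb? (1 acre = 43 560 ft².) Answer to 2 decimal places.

nitrogen per 1000 ft² = 4 × 11% = 0.44 lb.
Convert to per acre: 0.44 × 43.56 = 19.1664 lb.

19.17 lb N per acre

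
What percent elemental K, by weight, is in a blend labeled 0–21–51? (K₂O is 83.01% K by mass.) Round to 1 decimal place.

42.3% K

%K = 51 × 0.8301 = 42.3351%.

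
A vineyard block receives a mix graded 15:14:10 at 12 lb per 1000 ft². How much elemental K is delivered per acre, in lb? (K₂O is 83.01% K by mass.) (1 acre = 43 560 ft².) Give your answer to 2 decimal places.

43.39 lb K per acre

K₂O per 1000 ft² = 12 × 10% = 1.2 lb.
Elemental K = 1.2 × 0.8301 = 0.99612 lb per 1000 ft².
Convert to per acre: 0.99612 × 43.56 = 43.391 lb.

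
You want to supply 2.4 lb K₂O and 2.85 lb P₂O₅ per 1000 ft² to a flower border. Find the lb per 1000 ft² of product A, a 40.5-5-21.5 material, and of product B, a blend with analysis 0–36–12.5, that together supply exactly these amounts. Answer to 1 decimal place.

7.1 lb product A, 6.9 lb product B

Let a = lb of product A, b = lb of product B (per 1000 ft²).
K₂O: 0.215·a + 0.125·b = 2.4
P₂O₅: 0.05·a + 0.36·b = 2.85
Eliminate a: (row1) − 0.215/0.05·(row2) → -1.423·b = -9.855, so b = 6.92551.
Back-substitute: a = (2.4 − 0.125·6.92551) / 0.215 = 7.13633.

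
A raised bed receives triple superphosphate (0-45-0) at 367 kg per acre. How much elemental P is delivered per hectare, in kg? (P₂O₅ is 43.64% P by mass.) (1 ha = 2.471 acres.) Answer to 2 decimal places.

P₂O₅ per acre = 367 × 45% = 165.15 kg.
Elemental P = 165.15 × 0.4364 = 72.0715 kg per acre.
Convert to per hectare: 72.0715 × 2.471 = 178.089 kg.

178.09 kg P per hectare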